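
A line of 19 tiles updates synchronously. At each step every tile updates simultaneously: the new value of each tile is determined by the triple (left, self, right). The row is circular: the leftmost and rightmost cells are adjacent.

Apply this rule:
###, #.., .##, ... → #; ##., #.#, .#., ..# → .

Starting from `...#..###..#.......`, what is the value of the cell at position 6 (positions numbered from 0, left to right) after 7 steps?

#

##..#.##.#..#######
#.#...#...#.#######
...##..##...#######
##.#.#.#.##.######.
#........#..#####..
.#######..#.####.#.
.######.#...###...#
position 6 holds #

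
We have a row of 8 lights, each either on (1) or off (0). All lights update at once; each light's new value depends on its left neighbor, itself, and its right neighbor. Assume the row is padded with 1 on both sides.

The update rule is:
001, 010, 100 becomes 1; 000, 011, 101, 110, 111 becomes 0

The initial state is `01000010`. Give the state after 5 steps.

11000011

step 1: 01100110
step 2: 00011000
step 3: 10100101
step 4: 00111100
step 5: 11000011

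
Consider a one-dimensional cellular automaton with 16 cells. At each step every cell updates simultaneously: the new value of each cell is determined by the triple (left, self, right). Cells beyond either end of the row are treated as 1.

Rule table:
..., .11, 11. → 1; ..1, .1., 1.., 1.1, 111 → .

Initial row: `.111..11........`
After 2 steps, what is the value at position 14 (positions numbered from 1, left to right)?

.

step 1: .1.1..11.111111.
step 2: ......11.1....1.
position 14 holds .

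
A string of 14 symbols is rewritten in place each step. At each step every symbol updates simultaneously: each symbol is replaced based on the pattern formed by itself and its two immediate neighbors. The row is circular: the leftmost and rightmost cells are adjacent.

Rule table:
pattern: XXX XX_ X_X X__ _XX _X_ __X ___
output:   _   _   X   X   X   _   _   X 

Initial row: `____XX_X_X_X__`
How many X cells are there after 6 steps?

XXX_X_X_X_X_XX
___X_X_X_X_XX_
XX__X_X_X_XX_X
__X__X_X_XX_XX
X__X__X_XX_XX_
_X__X__XX_XX_X
count of X: 7

7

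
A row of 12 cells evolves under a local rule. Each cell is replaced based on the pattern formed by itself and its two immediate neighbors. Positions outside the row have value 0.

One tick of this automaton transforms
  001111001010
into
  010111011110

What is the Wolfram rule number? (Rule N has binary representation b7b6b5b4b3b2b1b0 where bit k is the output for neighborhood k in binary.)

230

position 3: 111 → 1  (bit 7 = 1)
position 5: 110 → 1  (bit 6 = 1)
position 9: 101 → 1  (bit 5 = 1)
position 6: 100 → 0  (bit 4 = 0)
position 2: 011 → 0  (bit 3 = 0)
position 8: 010 → 1  (bit 2 = 1)
position 1: 001 → 1  (bit 1 = 1)
position 0: 000 → 0  (bit 0 = 0)
bits b7..b0 = 11100110 = 230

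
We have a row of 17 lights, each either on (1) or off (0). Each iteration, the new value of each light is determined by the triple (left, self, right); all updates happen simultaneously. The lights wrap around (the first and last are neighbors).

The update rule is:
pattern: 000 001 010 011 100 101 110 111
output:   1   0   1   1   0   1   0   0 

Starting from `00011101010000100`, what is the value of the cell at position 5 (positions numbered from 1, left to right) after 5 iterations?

11010011110110101
00110010001101111
00100010101011000
10101011111110011
01111110000000010
position 5 holds 1

1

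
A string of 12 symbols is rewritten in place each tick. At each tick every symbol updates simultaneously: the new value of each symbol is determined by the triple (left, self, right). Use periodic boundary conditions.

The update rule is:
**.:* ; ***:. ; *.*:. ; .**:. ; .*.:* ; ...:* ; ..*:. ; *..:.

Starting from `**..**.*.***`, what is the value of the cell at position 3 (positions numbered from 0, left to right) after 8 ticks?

*

.*...*.*....
.*.*.*.*.***
.*.*.*.*...*
.*.*.*.*.*.*
.*.*.*.*.*.*  (fixed point — unchanged through tick 8)
position 3 holds *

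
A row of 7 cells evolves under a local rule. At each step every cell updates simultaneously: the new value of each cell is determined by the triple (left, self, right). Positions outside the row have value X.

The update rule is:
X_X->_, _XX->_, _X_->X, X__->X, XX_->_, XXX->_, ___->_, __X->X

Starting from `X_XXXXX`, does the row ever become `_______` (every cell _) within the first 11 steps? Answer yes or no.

_______
all cells are _ at step 1

yes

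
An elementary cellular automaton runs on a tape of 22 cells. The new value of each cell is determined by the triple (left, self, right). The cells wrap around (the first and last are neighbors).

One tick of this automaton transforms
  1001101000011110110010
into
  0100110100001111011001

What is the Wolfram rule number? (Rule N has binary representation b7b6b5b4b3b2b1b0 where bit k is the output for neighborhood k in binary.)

position 12: 111 → 1  (bit 7 = 1)
position 4: 110 → 1  (bit 6 = 1)
position 5: 101 → 1  (bit 5 = 1)
position 1: 100 → 1  (bit 4 = 1)
position 3: 011 → 0  (bit 3 = 0)
position 0: 010 → 0  (bit 2 = 0)
position 2: 001 → 0  (bit 1 = 0)
position 8: 000 → 0  (bit 0 = 0)
bits b7..b0 = 11110000 = 240

240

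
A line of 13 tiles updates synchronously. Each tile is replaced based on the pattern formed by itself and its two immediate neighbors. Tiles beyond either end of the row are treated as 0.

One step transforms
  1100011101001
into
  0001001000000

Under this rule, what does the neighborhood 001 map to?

0

At position 4 the neighborhood is 001; the next row has 0 there.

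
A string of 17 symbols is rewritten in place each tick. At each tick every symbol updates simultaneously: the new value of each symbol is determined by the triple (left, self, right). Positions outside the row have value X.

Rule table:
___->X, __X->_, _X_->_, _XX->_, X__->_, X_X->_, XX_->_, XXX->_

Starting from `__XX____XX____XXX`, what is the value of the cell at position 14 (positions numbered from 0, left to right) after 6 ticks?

tick 1: _____XX____XX____
tick 2: _XXX____XX____XX_
tick 3: _____XX____XX____  (repeats tick 1; period 2)
tick 6: _XXX____XX____XX_
position 14 holds X

X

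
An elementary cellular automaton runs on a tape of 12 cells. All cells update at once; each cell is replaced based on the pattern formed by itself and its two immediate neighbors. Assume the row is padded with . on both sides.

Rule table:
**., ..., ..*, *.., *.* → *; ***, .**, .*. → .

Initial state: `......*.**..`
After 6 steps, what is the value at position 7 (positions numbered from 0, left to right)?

******.*.***
.....**.*..*
*****.**.**.
....**.**.**
****.**.**.*
...**.**.**.
position 7 holds *

*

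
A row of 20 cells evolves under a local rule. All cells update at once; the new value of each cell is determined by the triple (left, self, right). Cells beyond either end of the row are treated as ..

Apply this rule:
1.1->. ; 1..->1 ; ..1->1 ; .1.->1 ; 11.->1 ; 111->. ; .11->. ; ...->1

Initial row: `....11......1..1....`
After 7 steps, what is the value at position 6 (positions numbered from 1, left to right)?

1111.111111111111111
...1...............1
11111111111111111111
...................1
11111111111111111111  (repeats step 3; period 2)
step 7: 11111111111111111111
position 6 holds 1

1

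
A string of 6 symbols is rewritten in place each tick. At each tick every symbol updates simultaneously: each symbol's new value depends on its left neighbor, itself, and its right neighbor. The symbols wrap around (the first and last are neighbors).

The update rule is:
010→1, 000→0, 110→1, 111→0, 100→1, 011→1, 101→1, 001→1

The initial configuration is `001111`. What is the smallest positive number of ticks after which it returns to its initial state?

2

111001
001111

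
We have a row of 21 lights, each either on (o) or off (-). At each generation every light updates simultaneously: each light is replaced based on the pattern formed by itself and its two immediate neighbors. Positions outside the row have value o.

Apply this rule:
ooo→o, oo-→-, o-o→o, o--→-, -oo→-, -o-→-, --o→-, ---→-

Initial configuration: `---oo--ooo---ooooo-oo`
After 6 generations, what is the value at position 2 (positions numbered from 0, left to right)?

-

--------o-----ooo-o-o
---------------o-o-o-
----------------o-o-o
-----------------o-o-
------------------o-o
-------------------o-
position 2 holds -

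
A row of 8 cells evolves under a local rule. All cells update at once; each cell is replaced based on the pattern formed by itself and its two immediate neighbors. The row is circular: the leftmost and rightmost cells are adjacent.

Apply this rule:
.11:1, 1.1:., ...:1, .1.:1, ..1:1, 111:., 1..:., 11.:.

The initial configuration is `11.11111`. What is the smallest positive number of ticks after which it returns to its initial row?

...1....
1111.111
.....1..
111111.1
.......1
.1111111
.1......
11.11111

8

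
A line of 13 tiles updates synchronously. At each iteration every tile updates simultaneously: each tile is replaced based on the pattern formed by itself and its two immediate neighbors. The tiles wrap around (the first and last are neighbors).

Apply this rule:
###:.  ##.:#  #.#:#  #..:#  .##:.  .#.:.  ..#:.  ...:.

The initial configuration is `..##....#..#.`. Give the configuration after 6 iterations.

.#..#...##...

...##....#..#
#...##....#..
.#...##....#.
..#...##....#
#..#...##....
.#..#...##...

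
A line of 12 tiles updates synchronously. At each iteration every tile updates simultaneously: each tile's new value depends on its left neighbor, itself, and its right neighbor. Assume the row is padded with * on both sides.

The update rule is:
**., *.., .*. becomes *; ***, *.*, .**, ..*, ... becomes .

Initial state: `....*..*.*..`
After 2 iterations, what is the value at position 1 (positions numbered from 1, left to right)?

*...**.*.**.
**...*.*..*.
position 1 holds *

*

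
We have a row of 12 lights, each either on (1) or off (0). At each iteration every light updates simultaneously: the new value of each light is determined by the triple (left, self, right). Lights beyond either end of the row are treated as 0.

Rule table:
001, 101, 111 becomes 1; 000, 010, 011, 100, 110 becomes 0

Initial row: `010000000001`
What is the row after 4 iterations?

000000010000

100000000010
000000000100
000000001000
000000010000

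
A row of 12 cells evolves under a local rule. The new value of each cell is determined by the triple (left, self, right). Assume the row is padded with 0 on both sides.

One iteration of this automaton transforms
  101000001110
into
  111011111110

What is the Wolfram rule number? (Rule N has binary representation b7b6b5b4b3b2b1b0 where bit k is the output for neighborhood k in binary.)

239

position 9: 111 → 1  (bit 7 = 1)
position 10: 110 → 1  (bit 6 = 1)
position 1: 101 → 1  (bit 5 = 1)
position 3: 100 → 0  (bit 4 = 0)
position 8: 011 → 1  (bit 3 = 1)
position 0: 010 → 1  (bit 2 = 1)
position 7: 001 → 1  (bit 1 = 1)
position 4: 000 → 1  (bit 0 = 1)
bits b7..b0 = 11101111 = 239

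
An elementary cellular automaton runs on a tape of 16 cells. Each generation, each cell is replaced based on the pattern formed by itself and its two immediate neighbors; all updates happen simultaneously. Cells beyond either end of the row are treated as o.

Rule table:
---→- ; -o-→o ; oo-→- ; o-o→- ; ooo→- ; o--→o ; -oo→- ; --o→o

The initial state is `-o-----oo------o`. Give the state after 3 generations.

-oo---o--o----o-
---o-oooooo--oo-
o-oo-------oo---

o-oo-------oo---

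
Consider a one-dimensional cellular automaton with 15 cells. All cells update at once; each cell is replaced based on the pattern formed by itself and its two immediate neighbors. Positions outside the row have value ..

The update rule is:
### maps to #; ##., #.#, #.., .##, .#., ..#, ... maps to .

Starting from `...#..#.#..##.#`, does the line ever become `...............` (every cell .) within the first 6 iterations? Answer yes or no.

iteration 1: ...............
all cells are . at iteration 1

yes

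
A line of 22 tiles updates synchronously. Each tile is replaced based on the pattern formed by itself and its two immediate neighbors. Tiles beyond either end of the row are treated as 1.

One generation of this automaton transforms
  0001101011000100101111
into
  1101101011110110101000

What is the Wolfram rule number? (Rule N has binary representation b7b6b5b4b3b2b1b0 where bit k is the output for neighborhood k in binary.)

position 19: 111 → 0  (bit 7 = 0)
position 4: 110 → 1  (bit 6 = 1)
position 5: 101 → 0  (bit 5 = 0)
position 0: 100 → 1  (bit 4 = 1)
position 3: 011 → 1  (bit 3 = 1)
position 6: 010 → 1  (bit 2 = 1)
position 2: 001 → 0  (bit 1 = 0)
position 1: 000 → 1  (bit 0 = 1)
bits b7..b0 = 01011101 = 93

93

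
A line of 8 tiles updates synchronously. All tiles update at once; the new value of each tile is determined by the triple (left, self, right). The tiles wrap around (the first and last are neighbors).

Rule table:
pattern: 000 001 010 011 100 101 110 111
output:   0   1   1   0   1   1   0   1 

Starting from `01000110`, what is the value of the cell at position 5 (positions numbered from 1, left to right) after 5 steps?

step 1: 11101001
step 2: 11011110
step 3: 00101101
step 4: 11110011
step 5: 11101101
position 5 holds 1

1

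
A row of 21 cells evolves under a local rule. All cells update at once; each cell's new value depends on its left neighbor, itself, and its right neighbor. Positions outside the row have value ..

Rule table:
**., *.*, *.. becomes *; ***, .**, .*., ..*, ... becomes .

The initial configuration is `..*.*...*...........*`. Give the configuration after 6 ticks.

........*.*...*......

tick 1: ...*.*...*...........
tick 2: ....*.*...*..........
tick 3: .....*.*...*.........
tick 4: ......*.*...*........
tick 5: .......*.*...*.......
tick 6: ........*.*...*......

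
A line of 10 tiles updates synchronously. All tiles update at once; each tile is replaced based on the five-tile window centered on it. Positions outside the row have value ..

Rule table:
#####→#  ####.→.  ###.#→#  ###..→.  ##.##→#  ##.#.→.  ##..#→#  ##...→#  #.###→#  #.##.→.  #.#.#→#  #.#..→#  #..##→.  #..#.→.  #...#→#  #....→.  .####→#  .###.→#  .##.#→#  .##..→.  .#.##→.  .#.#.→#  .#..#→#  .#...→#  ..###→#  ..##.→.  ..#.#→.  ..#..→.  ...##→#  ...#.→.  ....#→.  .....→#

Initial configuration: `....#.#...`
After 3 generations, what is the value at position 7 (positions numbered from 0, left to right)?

##...###.#
..######.#
.#####.#.#
position 7 holds #

#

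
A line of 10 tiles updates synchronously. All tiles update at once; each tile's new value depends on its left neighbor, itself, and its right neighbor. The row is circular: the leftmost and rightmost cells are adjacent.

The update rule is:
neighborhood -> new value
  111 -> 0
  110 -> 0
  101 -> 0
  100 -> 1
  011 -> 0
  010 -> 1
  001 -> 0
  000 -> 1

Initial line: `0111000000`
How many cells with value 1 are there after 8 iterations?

0000111111
1110000000
0001111110
1100000001
0011111100
1000000011
0111111000
0000000111
count of 1: 3

3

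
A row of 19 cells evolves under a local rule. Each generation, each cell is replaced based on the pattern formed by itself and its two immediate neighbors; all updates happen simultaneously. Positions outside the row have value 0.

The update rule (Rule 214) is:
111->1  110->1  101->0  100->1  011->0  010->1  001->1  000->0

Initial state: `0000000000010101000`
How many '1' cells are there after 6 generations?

generation 1: 0000000000110101100
generation 2: 0000000001010100110
generation 3: 0000000011010111011
generation 4: 0000000101010011001
generation 5: 0000001101011101111
generation 6: 0000010101001100111
count of 1: 8

8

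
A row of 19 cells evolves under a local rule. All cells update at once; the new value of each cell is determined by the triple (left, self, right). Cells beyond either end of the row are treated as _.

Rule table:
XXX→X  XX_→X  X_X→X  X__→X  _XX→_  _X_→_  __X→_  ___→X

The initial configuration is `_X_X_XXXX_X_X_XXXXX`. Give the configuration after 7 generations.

__X__X__X_X_XXXX_X_

__X_X_XXXX_X_X_XXXX
X__X_X_XXXX_X_X_XXX
_X__X_X_XXXX_X_X_XX
__X__X_X_XXXX_X_X_X
X__X__X_X_XXXX_X_X_
_X__X__X_X_XXXX_X_X
__X__X__X_X_XXXX_X_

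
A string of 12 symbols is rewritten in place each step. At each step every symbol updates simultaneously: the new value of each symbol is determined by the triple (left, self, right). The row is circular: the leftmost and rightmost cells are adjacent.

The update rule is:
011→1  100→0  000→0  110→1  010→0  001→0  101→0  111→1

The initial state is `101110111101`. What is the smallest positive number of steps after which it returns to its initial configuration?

step 1: 101110111101

1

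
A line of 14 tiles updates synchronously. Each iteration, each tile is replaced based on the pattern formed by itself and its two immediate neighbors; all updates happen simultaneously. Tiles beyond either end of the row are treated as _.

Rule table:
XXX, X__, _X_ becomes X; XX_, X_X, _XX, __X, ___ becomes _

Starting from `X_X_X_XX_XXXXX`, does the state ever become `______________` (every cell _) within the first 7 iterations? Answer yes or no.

no

X_X_X_____XXX_
X_X_XX_____X_X
X_X___X____X_X
X_XX__XX___X_X
X___X___X__X_X
XX__XX__XX_X_X
__X___X____X_X
iteration 7 is __X___X____X_X, still not uniform _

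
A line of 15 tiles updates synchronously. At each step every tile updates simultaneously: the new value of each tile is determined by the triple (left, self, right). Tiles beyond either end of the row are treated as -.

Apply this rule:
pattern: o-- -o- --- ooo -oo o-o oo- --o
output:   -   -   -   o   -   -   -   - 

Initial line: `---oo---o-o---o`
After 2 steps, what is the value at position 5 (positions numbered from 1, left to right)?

step 1: ---------------
step 2: ---------------
position 5 holds -

-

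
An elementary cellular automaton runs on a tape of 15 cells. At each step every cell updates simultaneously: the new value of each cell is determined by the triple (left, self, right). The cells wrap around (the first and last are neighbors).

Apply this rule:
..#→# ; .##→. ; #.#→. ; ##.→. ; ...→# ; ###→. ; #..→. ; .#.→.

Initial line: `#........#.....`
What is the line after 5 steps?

step 1: ..#######..####
step 2: .#........#....
step 3: #..#######..###
step 4: ..#........#...
step 5: ##..#######..##

##..#######..##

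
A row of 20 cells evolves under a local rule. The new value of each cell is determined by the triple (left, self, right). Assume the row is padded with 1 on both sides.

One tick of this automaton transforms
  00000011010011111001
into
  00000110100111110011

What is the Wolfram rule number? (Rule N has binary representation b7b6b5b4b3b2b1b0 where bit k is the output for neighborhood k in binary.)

position 13: 111 → 1  (bit 7 = 1)
position 7: 110 → 0  (bit 6 = 0)
position 8: 101 → 1  (bit 5 = 1)
position 0: 100 → 0  (bit 4 = 0)
position 6: 011 → 1  (bit 3 = 1)
position 9: 010 → 0  (bit 2 = 0)
position 5: 001 → 1  (bit 1 = 1)
position 1: 000 → 0  (bit 0 = 0)
bits b7..b0 = 10101010 = 170

170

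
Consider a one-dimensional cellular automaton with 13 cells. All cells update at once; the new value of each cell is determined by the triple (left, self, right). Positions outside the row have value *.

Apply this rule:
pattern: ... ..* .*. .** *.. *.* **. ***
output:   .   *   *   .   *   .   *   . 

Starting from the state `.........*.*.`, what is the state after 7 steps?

*.......**.*.
**.....*.*.*.
.**...**.*.*.
..**.*.*.*.*.
**.*.*.*.*.*.
.*.*.*.*.*.*.
.*.*.*.*.*.*.

.*.*.*.*.*.*.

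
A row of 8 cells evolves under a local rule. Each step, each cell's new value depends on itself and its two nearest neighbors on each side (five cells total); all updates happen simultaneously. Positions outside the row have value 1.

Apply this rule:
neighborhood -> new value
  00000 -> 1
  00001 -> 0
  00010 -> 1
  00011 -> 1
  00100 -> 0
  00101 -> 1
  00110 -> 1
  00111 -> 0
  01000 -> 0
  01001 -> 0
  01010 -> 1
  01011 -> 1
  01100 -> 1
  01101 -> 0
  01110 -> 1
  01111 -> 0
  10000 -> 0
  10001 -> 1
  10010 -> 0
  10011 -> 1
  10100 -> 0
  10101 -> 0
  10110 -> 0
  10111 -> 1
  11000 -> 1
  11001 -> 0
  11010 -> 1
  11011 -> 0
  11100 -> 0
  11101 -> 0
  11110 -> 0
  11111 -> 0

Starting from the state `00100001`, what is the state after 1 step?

00000010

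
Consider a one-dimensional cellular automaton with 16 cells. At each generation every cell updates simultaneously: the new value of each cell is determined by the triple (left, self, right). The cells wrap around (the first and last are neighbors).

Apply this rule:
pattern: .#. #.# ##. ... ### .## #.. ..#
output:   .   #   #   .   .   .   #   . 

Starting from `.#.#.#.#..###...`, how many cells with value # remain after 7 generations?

6

generation 1: ..#.#.#.#...##..
generation 2: ...#.#.#.#...##.
generation 3: ....#.#.#.#...##
generation 4: #....#.#.#.#...#
generation 5: ##....#.#.#.#...
generation 6: .##....#.#.#.#..
generation 7: ..##....#.#.#.#.
count of #: 6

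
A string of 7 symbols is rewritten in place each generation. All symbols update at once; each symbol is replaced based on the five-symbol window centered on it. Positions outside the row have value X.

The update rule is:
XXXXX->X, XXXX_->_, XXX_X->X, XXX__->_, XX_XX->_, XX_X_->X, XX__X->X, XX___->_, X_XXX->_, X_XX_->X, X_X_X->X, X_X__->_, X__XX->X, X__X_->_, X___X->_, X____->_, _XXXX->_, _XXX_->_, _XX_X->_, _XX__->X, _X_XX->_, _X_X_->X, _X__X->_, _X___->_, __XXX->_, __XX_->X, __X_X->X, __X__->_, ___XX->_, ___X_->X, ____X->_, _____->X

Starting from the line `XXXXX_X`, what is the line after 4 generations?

generation 1: XXX_X__
generation 2: X_XX__X
generation 3: X_XXXX_
generation 4: X____X_

X____X_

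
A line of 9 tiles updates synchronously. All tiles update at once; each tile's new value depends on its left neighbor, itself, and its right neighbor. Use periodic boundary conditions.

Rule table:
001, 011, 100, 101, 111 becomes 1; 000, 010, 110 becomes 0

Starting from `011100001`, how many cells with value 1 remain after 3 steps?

step 1: 111010010
step 2: 110101101
step 3: 101011011
count of 1: 6

6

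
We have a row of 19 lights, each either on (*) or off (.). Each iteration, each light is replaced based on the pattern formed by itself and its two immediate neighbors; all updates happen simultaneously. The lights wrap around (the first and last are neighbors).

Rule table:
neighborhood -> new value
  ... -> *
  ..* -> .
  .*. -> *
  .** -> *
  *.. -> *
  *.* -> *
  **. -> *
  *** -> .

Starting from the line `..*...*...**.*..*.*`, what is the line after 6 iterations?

*.*.***.***.*******

*.***.***.*****.***
***.***.***...***..
*.***.***.***.*.**.
***.***.***.*******
..***.***.***......
*.*.***.***.*******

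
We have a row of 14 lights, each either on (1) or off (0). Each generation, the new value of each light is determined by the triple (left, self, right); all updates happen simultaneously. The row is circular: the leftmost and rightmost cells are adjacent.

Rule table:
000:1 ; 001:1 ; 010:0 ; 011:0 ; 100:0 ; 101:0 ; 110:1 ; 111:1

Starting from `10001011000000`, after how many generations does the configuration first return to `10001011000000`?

00110001011111
01010110001111
00000010110111
01111100010011
00111101100101
01011100101000
10001101000011
10110100011101
10010001101100
00100110100101
01001010001000
10010000110011
10100111010101
10001011000000

14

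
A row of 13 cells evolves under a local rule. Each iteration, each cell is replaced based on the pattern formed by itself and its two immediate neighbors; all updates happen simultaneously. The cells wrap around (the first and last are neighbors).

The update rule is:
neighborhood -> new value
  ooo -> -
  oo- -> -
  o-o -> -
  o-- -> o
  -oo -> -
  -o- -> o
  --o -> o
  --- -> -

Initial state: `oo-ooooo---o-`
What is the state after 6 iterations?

iteration 1: --------o-oo-
iteration 2: -------oo---o
iteration 3: o-----o--o-oo
iteration 4: -o---ooooo---
iteration 5: ooo-o-----o--
iteration 6: ----oo---oooo

----oo---oooo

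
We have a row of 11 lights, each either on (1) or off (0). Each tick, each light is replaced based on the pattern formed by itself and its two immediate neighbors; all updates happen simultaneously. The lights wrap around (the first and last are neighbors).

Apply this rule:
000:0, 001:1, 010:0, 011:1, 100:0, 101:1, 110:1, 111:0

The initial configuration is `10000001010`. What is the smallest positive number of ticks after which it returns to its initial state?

11

00000010101
00000101010
00001010100
00010101000
00101010000
01010100000
10101000000
01010000001
10100000010
01000000101
10000001010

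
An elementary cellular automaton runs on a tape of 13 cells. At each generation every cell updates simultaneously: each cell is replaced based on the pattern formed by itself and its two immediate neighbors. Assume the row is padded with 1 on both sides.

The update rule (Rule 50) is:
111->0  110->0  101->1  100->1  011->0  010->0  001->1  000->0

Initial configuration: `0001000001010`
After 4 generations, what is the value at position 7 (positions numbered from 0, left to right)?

1

1010100010101
0101010101010
1010101010101
0101010101010
position 7 holds 1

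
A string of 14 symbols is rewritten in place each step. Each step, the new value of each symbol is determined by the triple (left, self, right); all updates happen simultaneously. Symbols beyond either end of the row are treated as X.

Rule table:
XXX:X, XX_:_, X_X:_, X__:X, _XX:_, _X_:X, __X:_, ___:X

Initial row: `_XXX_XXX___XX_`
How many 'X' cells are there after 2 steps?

step 1: __X___X_XX____
step 2: X_XXX_X___XXX_
count of X: 8

8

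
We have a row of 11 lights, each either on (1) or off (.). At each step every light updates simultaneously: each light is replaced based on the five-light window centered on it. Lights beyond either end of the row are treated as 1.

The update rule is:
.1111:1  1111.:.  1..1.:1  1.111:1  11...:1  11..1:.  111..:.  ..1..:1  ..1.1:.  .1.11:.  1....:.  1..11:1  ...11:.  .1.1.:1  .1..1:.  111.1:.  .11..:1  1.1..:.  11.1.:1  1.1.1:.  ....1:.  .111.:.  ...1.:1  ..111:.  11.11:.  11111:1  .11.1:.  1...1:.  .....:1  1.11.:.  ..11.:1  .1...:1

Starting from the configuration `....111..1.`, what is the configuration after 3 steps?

1..1......1

1.......1..
.1.111.11.1
1..1......1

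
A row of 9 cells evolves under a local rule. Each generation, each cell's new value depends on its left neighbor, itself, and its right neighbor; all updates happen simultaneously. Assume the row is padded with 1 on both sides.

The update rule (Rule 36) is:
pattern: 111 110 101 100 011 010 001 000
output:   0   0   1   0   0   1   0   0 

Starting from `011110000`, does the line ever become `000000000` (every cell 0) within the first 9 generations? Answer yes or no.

yes

100000000
000000000
all cells are 0 at generation 2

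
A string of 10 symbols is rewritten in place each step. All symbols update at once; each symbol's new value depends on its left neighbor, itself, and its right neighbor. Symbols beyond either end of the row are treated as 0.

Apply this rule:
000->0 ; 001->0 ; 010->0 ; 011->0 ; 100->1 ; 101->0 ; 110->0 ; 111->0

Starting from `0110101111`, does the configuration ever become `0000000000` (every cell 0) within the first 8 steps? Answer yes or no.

step 1: 0000000000
all cells are 0 at step 1

yes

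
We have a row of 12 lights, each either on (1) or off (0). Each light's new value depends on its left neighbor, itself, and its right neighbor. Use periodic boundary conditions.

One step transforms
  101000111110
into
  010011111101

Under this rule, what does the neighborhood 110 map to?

At position 10 the neighborhood is 110; the next row has 0 there.

0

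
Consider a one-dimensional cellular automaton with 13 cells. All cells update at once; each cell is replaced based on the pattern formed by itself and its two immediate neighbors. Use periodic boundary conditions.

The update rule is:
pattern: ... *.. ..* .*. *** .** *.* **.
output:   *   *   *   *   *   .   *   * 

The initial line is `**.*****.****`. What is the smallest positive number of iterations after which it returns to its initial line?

13

***.*****.***
****.*****.**
*****.*****.*
******.*****.
.******.*****
*.******.****
**.******.***
***.******.**
****.******.*
*****.******.
.*****.******
*.*****.*****
**.*****.****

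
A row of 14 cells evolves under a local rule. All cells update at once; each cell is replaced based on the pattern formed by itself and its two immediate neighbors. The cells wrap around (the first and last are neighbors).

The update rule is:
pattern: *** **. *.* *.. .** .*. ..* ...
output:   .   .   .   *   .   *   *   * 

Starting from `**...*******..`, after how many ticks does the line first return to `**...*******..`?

..***.......**
**...*******..

2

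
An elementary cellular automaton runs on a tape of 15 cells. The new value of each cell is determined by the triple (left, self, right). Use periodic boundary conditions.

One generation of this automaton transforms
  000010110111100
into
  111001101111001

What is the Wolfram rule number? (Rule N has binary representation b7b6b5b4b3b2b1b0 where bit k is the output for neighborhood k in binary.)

position 10: 111 → 1  (bit 7 = 1)
position 7: 110 → 0  (bit 6 = 0)
position 5: 101 → 1  (bit 5 = 1)
position 13: 100 → 0  (bit 4 = 0)
position 6: 011 → 1  (bit 3 = 1)
position 4: 010 → 0  (bit 2 = 0)
position 3: 001 → 0  (bit 1 = 0)
position 0: 000 → 1  (bit 0 = 1)
bits b7..b0 = 10101001 = 169

169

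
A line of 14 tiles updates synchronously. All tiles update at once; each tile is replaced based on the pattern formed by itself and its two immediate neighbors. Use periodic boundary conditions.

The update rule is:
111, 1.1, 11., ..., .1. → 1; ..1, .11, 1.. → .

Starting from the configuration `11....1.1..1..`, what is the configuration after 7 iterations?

.1111.11.11.1.

iteration 1: .1.11.111..1..
iteration 2: .11.11.11..1.1
iteration 3: 1.11.11.1..111
iteration 4: 11.11.111...11
iteration 5: 111.11.11.1..1
iteration 6: 1111.11.111...
iteration 7: .1111.11.11.1.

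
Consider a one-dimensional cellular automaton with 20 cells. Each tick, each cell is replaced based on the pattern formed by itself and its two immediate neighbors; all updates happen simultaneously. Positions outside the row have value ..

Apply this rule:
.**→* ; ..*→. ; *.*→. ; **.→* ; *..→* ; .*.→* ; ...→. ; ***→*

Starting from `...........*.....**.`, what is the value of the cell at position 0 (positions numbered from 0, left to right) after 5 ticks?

...........**....***
...........***...***
...........****..***
...........*****.***
...........*****.***
position 0 holds .

.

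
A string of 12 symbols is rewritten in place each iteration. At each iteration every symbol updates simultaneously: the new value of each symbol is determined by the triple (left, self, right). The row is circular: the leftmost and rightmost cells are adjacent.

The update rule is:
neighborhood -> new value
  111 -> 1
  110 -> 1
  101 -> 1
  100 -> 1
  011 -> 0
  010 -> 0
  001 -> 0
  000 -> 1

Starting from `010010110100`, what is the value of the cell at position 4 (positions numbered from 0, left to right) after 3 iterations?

1

001001011011
100100101101
110010010110
position 4 holds 1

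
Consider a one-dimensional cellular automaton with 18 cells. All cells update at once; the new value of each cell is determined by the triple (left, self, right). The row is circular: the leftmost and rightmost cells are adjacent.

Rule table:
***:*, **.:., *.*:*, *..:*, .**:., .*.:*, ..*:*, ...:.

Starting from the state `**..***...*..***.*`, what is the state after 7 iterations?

*.****.***..*.***.

*.**.*.*.****.*.*.
**..*****.**.*****
*.**.***.*..*.****
.*..*.*.******.***
********.****.*.*.
.******.*.**.*****
*.****.***..*.***.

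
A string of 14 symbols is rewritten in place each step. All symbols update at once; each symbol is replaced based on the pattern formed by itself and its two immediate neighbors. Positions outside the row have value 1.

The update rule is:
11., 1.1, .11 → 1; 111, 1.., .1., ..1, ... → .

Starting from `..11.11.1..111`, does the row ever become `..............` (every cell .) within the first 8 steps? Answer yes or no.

..111111...1..
..1....1......
..............
all cells are . at step 3

yes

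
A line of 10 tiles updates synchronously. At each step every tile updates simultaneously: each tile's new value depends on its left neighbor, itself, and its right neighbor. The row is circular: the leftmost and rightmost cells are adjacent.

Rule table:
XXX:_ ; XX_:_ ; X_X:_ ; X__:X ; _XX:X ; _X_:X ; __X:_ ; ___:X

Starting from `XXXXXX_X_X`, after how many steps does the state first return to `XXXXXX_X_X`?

_______X_X
XXXXXX_X_X

2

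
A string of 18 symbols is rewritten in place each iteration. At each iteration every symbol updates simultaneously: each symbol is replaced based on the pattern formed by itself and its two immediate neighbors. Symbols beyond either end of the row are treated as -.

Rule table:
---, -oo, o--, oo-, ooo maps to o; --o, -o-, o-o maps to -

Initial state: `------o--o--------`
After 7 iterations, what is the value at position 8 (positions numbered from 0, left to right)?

iteration 1: ooooo--o--oooooooo
iteration 2: oooooo--o-oooooooo
iteration 3: ooooooo---oooooooo
iteration 4: ooooooooo-oooooooo
iteration 5: ooooooooo-oooooooo  (fixed point — unchanged through iteration 7)
position 8 holds o

o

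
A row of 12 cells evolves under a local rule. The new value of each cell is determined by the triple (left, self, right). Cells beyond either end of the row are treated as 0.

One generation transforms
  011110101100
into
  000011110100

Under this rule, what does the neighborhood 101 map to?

At position 5 the neighborhood is 101; the next row has 1 there.

1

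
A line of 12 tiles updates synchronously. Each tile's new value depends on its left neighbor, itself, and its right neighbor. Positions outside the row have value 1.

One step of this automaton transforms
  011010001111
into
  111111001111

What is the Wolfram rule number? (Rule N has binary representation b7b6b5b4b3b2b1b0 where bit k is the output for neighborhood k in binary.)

252

position 9: 111 → 1  (bit 7 = 1)
position 2: 110 → 1  (bit 6 = 1)
position 0: 101 → 1  (bit 5 = 1)
position 5: 100 → 1  (bit 4 = 1)
position 1: 011 → 1  (bit 3 = 1)
position 4: 010 → 1  (bit 2 = 1)
position 7: 001 → 0  (bit 1 = 0)
position 6: 000 → 0  (bit 0 = 0)
bits b7..b0 = 11111100 = 252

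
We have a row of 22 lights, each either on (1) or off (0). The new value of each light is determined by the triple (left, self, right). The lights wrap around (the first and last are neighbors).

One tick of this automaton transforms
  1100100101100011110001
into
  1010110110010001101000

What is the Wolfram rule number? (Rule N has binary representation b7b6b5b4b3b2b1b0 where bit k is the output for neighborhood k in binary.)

180

position 0: 111 → 1  (bit 7 = 1)
position 1: 110 → 0  (bit 6 = 0)
position 8: 101 → 1  (bit 5 = 1)
position 2: 100 → 1  (bit 4 = 1)
position 9: 011 → 0  (bit 3 = 0)
position 4: 010 → 1  (bit 2 = 1)
position 3: 001 → 0  (bit 1 = 0)
position 12: 000 → 0  (bit 0 = 0)
bits b7..b0 = 10110100 = 180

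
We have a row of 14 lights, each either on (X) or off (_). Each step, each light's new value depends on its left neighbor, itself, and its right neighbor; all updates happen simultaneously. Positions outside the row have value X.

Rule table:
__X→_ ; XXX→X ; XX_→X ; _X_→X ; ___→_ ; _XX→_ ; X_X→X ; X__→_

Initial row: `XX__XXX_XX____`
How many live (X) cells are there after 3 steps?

5

step 1: XX___XXX_X____
step 2: XX____XXXX____
step 3: XX_____XXX____
count of X: 5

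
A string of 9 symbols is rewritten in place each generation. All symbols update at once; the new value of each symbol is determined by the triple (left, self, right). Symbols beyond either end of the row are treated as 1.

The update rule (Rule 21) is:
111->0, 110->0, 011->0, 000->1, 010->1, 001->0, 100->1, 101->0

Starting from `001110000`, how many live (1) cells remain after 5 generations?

100001110
011100000
000011110
111000000
000111110
count of 1: 5

5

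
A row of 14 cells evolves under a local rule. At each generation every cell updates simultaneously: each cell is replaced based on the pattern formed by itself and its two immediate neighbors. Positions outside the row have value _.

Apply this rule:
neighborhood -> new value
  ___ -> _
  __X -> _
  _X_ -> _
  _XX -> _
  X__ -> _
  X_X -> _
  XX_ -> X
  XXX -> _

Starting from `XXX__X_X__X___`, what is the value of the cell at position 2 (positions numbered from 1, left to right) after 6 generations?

_

generation 1: __X___________
generation 2: ______________
generation 3: ______________  (fixed point — unchanged through generation 6)
position 2 holds _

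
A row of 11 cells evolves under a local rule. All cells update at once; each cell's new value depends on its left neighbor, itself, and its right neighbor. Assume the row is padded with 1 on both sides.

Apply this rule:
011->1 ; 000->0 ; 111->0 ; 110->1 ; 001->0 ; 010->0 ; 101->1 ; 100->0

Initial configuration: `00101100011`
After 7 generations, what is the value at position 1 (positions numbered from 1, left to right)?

00011100010
00010100001
00001000001
00000000001
00000000001  (fixed point — unchanged through generation 7)
position 1 holds 0

0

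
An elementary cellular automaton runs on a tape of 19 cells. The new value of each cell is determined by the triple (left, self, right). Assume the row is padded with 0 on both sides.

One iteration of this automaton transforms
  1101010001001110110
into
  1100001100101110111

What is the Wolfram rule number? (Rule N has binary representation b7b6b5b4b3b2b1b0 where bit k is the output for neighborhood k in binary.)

217

position 13: 111 → 1  (bit 7 = 1)
position 1: 110 → 1  (bit 6 = 1)
position 2: 101 → 0  (bit 5 = 0)
position 6: 100 → 1  (bit 4 = 1)
position 0: 011 → 1  (bit 3 = 1)
position 3: 010 → 0  (bit 2 = 0)
position 8: 001 → 0  (bit 1 = 0)
position 7: 000 → 1  (bit 0 = 1)
bits b7..b0 = 11011001 = 217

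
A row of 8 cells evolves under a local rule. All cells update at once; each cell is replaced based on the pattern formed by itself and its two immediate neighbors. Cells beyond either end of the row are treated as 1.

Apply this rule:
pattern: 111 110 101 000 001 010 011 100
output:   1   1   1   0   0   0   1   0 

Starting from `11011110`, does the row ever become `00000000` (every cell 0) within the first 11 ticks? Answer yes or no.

no

11111111
11111111  (fixed point — unchanged through tick 11)
tick 11 is 11111111, still not uniform 0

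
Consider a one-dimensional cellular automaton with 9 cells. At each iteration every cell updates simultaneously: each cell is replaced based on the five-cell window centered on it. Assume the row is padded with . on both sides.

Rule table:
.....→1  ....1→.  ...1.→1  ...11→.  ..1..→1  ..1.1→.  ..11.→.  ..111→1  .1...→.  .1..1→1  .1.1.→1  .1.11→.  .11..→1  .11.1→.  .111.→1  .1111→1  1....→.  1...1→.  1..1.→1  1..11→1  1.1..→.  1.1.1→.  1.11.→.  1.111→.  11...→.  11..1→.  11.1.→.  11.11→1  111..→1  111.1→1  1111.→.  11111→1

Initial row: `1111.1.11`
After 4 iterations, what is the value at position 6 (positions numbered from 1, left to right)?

11.1....1
.......11
11111...1
111.1..11
position 6 holds .

.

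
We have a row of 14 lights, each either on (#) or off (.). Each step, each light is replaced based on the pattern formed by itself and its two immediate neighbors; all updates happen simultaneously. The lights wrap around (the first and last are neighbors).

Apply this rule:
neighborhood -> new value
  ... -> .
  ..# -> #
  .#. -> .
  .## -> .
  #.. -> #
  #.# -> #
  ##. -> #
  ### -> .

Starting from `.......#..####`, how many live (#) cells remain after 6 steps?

8

#.....#.##...#
##...#.#.##.#.
.##.#.#.#.##.#
#.##.#.#.#.##.
.#.##.#.#.#.##
#.#.##.#.#.#.#
count of #: 8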